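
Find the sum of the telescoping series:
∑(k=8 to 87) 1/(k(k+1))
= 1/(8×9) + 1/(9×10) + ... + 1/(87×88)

Partial fractions: 1/(k(k+1)) = 1/k - 1/(k+1)
The series telescopes:
= (1/8 - 1/9) + (1/9 - 1/10) + ... + (1/87 - 1/88)
= 1/8 - 1/88
= 5/44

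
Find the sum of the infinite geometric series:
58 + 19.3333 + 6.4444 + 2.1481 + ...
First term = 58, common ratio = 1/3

For |r| < 1, S = a / (1 - r)
S = 58 / (1 - (1/3))
S = 58 / (2/3)
S = 87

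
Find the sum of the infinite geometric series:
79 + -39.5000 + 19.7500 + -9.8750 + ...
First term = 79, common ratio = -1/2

For |r| < 1, S = a / (1 - r)
S = 79 / (1 - (-1/2))
S = 79 / (3/2)
S = 158/3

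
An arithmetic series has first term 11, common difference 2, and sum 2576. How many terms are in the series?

Using S = n/2 × [2a + (n-1)d]
2576 = n/2 × [2(11) + (n-1)(2)]
2576 = n/2 × [22 + 2n - 2]
5152 = n × [20 + 2n]
2n² + (20)n - 5152 = 0
Discriminant: Δ = (20)² - 4(2)(-5152) = 400 + 41216 = 41616
√Δ = 204
n = [-(20) + √Δ] / (2·2) = (-20 + 204) / 4 = 184 / 4 = 46
(The negative root is discarded since n must be a positive integer.)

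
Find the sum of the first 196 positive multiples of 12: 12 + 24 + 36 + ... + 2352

Factor out 12: = 12(1 + 2 + ... + 196) = 12 × n(n+1)/2
= 12 × 196×197/2
= 12 × 19306
= 231672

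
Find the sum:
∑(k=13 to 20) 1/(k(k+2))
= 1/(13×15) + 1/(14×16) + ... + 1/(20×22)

Partial fractions: 1/(k(k+2)) = (1/2)[1/k - 1/(k+2)]
Telescoping leaves the first two and last two terms:
= (1/2)[1/13 + 1/14 - 1/21 - 1/22]
= 83/3003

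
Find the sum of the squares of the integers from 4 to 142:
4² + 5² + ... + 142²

Use ∑_{k=1}^{n} k² = n(n+1)(2n+1)/6, then subtract the first 3 terms.
∑_{k=1}^{142} k² = 142×143×285/6 = 964535
∑_{k=1}^{3} k² = 3×4×7/6 = 14
∑_{k=4}^{142} k² = 964535 - 14 = 964521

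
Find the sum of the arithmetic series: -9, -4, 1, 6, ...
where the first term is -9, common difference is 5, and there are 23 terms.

Sₙ = n/2 × (first + last)
Last term = a + (n-1)d = -9 + (23-1)×5 = 101
S_23 = 23/2 × (-9 + 101)
S_23 = 23/2 × 92 = 1058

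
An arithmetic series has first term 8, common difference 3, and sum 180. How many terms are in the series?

Using S = n/2 × [2a + (n-1)d]
180 = n/2 × [2(8) + (n-1)(3)]
180 = n/2 × [16 + 3n - 3]
360 = n × [13 + 3n]
3n² + (13)n - 360 = 0
Discriminant: Δ = (13)² - 4(3)(-360) = 169 + 4320 = 4489
√Δ = 67
n = [-(13) + √Δ] / (2·3) = (-13 + 67) / 6 = 54 / 6 = 9
(The negative root is discarded since n must be a positive integer.)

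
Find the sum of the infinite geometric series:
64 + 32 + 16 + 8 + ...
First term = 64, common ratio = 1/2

For |r| < 1, S = a / (1 - r)
S = 64 / (1 - (1/2))
S = 64 / (1/2)
S = 128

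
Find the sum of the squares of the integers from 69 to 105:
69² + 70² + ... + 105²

Use ∑_{k=1}^{n} k² = n(n+1)(2n+1)/6, then subtract the first 68 terms.
∑_{k=1}^{105} k² = 105×106×211/6 = 391405
∑_{k=1}^{68} k² = 68×69×137/6 = 107134
∑_{k=69}^{105} k² = 391405 - 107134 = 284271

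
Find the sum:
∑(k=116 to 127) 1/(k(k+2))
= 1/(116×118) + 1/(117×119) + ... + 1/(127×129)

Partial fractions: 1/(k(k+2)) = (1/2)[1/k - 1/(k+2)]
Telescoping leaves the first two and last two terms:
= (1/2)[1/116 + 1/117 - 1/128 - 1/129]
= 29941/37350144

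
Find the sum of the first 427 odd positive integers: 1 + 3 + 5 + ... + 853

Sum of first n odd numbers = n²
= 427²
= 182329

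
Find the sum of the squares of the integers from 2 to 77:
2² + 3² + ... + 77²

Use ∑_{k=1}^{n} k² = n(n+1)(2n+1)/6, then subtract the first 1 terms.
∑_{k=1}^{77} k² = 77×78×155/6 = 155155
∑_{k=1}^{1} k² = 1×2×3/6 = 1
∑_{k=2}^{77} k² = 155155 - 1 = 155154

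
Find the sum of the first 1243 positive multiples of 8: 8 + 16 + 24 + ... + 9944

Factor out 8: = 8(1 + 2 + ... + 1243) = 8 × n(n+1)/2
= 8 × 1243×1244/2
= 8 × 773146
= 6185168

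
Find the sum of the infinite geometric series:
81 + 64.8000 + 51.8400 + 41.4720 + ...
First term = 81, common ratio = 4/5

For |r| < 1, S = a / (1 - r)
S = 81 / (1 - (4/5))
S = 81 / (1/5)
S = 405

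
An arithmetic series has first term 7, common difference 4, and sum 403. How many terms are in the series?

Using S = n/2 × [2a + (n-1)d]
403 = n/2 × [2(7) + (n-1)(4)]
403 = n/2 × [14 + 4n - 4]
806 = n × [10 + 4n]
4n² + (10)n - 806 = 0
Discriminant: Δ = (10)² - 4(4)(-806) = 100 + 12896 = 12996
√Δ = 114
n = [-(10) + √Δ] / (2·4) = (-10 + 114) / 8 = 104 / 8 = 13
(The negative root is discarded since n must be a positive integer.)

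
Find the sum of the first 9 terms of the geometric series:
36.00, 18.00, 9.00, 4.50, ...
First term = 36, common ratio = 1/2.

Sₙ = a(1 - rⁿ) / (1 - r)
S_9 = 36(1 - (1/2)^9) / (1 - (1/2))
S_9 = 36(1 - (1/512)) / (1/2)
S_9 = 4599/64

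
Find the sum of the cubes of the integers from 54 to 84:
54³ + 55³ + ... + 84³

Use ∑_{k=1}^{n} k³ = [n(n+1)/2]², then subtract the first 53 terms.
∑_{k=1}^{84} k³ = [84×85/2]² = 3570² = 12744900
∑_{k=1}^{53} k³ = [53×54/2]² = 1431² = 2047761
∑_{k=54}^{84} k³ = 12744900 - 2047761 = 10697139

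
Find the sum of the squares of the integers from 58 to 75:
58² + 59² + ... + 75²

Use ∑_{k=1}^{n} k² = n(n+1)(2n+1)/6, then subtract the first 57 terms.
∑_{k=1}^{75} k² = 75×76×151/6 = 143450
∑_{k=1}^{57} k² = 57×58×115/6 = 63365
∑_{k=58}^{75} k² = 143450 - 63365 = 80085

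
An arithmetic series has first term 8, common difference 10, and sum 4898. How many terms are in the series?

Using S = n/2 × [2a + (n-1)d]
4898 = n/2 × [2(8) + (n-1)(10)]
4898 = n/2 × [16 + 10n - 10]
9796 = n × [6 + 10n]
10n² + (6)n - 9796 = 0
Discriminant: Δ = (6)² - 4(10)(-9796) = 36 + 391840 = 391876
√Δ = 626
n = [-(6) + √Δ] / (2·10) = (-6 + 626) / 20 = 620 / 20 = 31
(The negative root is discarded since n must be a positive integer.)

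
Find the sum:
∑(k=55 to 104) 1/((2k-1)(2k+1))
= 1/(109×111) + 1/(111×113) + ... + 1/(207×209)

Partial fractions: 1/((2k-1)(2k+1)) = (1/2)[1/(2k-1) - 1/(2k+1)]
The series telescopes:
= (1/2)[1/109 - 1/209]
= 50/22781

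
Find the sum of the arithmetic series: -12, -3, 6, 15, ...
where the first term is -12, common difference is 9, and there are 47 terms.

Sₙ = n/2 × (first + last)
Last term = a + (n-1)d = -12 + (47-1)×9 = 402
S_47 = 47/2 × (-12 + 402)
S_47 = 47/2 × 390 = 9165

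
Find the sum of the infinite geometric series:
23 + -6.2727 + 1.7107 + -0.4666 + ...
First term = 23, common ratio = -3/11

For |r| < 1, S = a / (1 - r)
S = 23 / (1 - (-3/11))
S = 23 / (14/11)
S = 253/14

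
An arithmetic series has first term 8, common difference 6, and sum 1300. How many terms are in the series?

Using S = n/2 × [2a + (n-1)d]
1300 = n/2 × [2(8) + (n-1)(6)]
1300 = n/2 × [16 + 6n - 6]
2600 = n × [10 + 6n]
6n² + (10)n - 2600 = 0
Discriminant: Δ = (10)² - 4(6)(-2600) = 100 + 62400 = 62500
√Δ = 250
n = [-(10) + √Δ] / (2·6) = (-10 + 250) / 12 = 240 / 12 = 20
(The negative root is discarded since n must be a positive integer.)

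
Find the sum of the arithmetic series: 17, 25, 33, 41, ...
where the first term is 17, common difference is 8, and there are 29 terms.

Sₙ = n/2 × (first + last)
Last term = a + (n-1)d = 17 + (29-1)×8 = 241
S_29 = 29/2 × (17 + 241)
S_29 = 29/2 × 258 = 3741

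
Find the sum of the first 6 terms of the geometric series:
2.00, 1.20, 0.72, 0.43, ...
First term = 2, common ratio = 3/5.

Sₙ = a(1 - rⁿ) / (1 - r)
S_6 = 2(1 - (3/5)^6) / (1 - (3/5))
S_6 = 2(1 - (729/15625)) / (2/5)
S_6 = 14896/3125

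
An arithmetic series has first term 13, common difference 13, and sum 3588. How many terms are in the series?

Using S = n/2 × [2a + (n-1)d]
3588 = n/2 × [2(13) + (n-1)(13)]
3588 = n/2 × [26 + 13n - 13]
7176 = n × [13 + 13n]
13n² + (13)n - 7176 = 0
Discriminant: Δ = (13)² - 4(13)(-7176) = 169 + 373152 = 373321
√Δ = 611
n = [-(13) + √Δ] / (2·13) = (-13 + 611) / 26 = 598 / 26 = 23
(The negative root is discarded since n must be a positive integer.)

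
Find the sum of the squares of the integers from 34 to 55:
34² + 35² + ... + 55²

Use ∑_{k=1}^{n} k² = n(n+1)(2n+1)/6, then subtract the first 33 terms.
∑_{k=1}^{55} k² = 55×56×111/6 = 56980
∑_{k=1}^{33} k² = 33×34×67/6 = 12529
∑_{k=34}^{55} k² = 56980 - 12529 = 44451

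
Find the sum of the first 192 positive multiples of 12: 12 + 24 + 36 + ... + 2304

Factor out 12: = 12(1 + 2 + ... + 192) = 12 × n(n+1)/2
= 12 × 192×193/2
= 12 × 18528
= 222336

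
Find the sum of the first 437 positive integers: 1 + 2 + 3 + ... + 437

Formula: ∑k = n(n+1)/2
= 437×438/2
= 191406/2
= 95703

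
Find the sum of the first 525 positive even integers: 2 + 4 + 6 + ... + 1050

Sum of first n even numbers = n(n+1)
= 525×526
= 276150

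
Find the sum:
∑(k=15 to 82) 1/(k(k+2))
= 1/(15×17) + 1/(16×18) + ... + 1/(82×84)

Partial fractions: 1/(k(k+2)) = (1/2)[1/k - 1/(k+2)]
Telescoping leaves the first two and last two terms:
= (1/2)[1/15 + 1/16 - 1/83 - 1/84]
= 14671/278880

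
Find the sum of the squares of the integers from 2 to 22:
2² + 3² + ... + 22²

Use ∑_{k=1}^{n} k² = n(n+1)(2n+1)/6, then subtract the first 1 terms.
∑_{k=1}^{22} k² = 22×23×45/6 = 3795
∑_{k=1}^{1} k² = 1×2×3/6 = 1
∑_{k=2}^{22} k² = 3795 - 1 = 3794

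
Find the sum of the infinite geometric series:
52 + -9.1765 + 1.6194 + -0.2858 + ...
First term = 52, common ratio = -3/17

For |r| < 1, S = a / (1 - r)
S = 52 / (1 - (-3/17))
S = 52 / (20/17)
S = 221/5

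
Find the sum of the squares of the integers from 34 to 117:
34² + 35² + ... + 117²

Use ∑_{k=1}^{n} k² = n(n+1)(2n+1)/6, then subtract the first 33 terms.
∑_{k=1}^{117} k² = 117×118×235/6 = 540735
∑_{k=1}^{33} k² = 33×34×67/6 = 12529
∑_{k=34}^{117} k² = 540735 - 12529 = 528206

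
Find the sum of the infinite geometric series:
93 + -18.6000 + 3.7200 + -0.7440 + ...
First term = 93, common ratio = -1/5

For |r| < 1, S = a / (1 - r)
S = 93 / (1 - (-1/5))
S = 93 / (6/5)
S = 155/2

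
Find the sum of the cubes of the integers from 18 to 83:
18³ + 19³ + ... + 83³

Use ∑_{k=1}^{n} k³ = [n(n+1)/2]², then subtract the first 17 terms.
∑_{k=1}^{83} k³ = [83×84/2]² = 3486² = 12152196
∑_{k=1}^{17} k³ = [17×18/2]² = 153² = 23409
∑_{k=18}^{83} k³ = 12152196 - 23409 = 12128787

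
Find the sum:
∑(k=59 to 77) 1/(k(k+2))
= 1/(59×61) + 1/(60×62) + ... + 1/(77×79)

Partial fractions: 1/(k(k+2)) = (1/2)[1/k - 1/(k+2)]
Telescoping leaves the first two and last two terms:
= (1/2)[1/59 + 1/60 - 1/78 - 1/79]
= 9861/2423720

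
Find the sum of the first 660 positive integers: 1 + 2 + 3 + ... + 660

Formula: ∑k = n(n+1)/2
= 660×661/2
= 436260/2
= 218130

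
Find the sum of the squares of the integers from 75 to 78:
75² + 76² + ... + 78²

Use ∑_{k=1}^{n} k² = n(n+1)(2n+1)/6, then subtract the first 74 terms.
∑_{k=1}^{78} k² = 78×79×157/6 = 161239
∑_{k=1}^{74} k² = 74×75×149/6 = 137825
∑_{k=75}^{78} k² = 161239 - 137825 = 23414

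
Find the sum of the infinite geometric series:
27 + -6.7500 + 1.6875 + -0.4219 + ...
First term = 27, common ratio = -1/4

For |r| < 1, S = a / (1 - r)
S = 27 / (1 - (-1/4))
S = 27 / (5/4)
S = 108/5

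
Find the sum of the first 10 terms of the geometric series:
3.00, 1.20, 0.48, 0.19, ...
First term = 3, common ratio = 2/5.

Sₙ = a(1 - rⁿ) / (1 - r)
S_10 = 3(1 - (2/5)^10) / (1 - (2/5))
S_10 = 3(1 - (1024/9765625)) / (3/5)
S_10 = 9764601/1953125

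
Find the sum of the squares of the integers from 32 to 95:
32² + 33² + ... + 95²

Use ∑_{k=1}^{n} k² = n(n+1)(2n+1)/6, then subtract the first 31 terms.
∑_{k=1}^{95} k² = 95×96×191/6 = 290320
∑_{k=1}^{31} k² = 31×32×63/6 = 10416
∑_{k=32}^{95} k² = 290320 - 10416 = 279904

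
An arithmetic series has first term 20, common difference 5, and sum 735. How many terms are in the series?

Using S = n/2 × [2a + (n-1)d]
735 = n/2 × [2(20) + (n-1)(5)]
735 = n/2 × [40 + 5n - 5]
1470 = n × [35 + 5n]
5n² + (35)n - 1470 = 0
Discriminant: Δ = (35)² - 4(5)(-1470) = 1225 + 29400 = 30625
√Δ = 175
n = [-(35) + √Δ] / (2·5) = (-35 + 175) / 10 = 140 / 10 = 14
(The negative root is discarded since n must be a positive integer.)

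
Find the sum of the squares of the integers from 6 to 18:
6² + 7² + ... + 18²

Use ∑_{k=1}^{n} k² = n(n+1)(2n+1)/6, then subtract the first 5 terms.
∑_{k=1}^{18} k² = 18×19×37/6 = 2109
∑_{k=1}^{5} k² = 5×6×11/6 = 55
∑_{k=6}^{18} k² = 2109 - 55 = 2054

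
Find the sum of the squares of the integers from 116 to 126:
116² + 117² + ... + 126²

Use ∑_{k=1}^{n} k² = n(n+1)(2n+1)/6, then subtract the first 115 terms.
∑_{k=1}^{126} k² = 126×127×253/6 = 674751
∑_{k=1}^{115} k² = 115×116×231/6 = 513590
∑_{k=116}^{126} k² = 674751 - 513590 = 161161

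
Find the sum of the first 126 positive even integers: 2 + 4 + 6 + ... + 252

Sum of first n even numbers = n(n+1)
= 126×127
= 16002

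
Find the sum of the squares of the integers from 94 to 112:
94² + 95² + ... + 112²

Use ∑_{k=1}^{n} k² = n(n+1)(2n+1)/6, then subtract the first 93 terms.
∑_{k=1}^{112} k² = 112×113×225/6 = 474600
∑_{k=1}^{93} k² = 93×94×187/6 = 272459
∑_{k=94}^{112} k² = 474600 - 272459 = 202141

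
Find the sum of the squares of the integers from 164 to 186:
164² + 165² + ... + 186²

Use ∑_{k=1}^{n} k² = n(n+1)(2n+1)/6, then subtract the first 163 terms.
∑_{k=1}^{186} k² = 186×187×373/6 = 2162281
∑_{k=1}^{163} k² = 163×164×327/6 = 1456894
∑_{k=164}^{186} k² = 2162281 - 1456894 = 705387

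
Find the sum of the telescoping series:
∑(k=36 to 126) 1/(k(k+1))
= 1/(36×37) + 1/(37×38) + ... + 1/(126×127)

Partial fractions: 1/(k(k+1)) = 1/k - 1/(k+1)
The series telescopes:
= (1/36 - 1/37) + (1/37 - 1/38) + ... + (1/126 - 1/127)
= 1/36 - 1/127
= 91/4572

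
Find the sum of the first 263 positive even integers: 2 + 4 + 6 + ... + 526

Sum of first n even numbers = n(n+1)
= 263×264
= 69432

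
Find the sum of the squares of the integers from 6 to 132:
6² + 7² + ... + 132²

Use ∑_{k=1}^{n} k² = n(n+1)(2n+1)/6, then subtract the first 5 terms.
∑_{k=1}^{132} k² = 132×133×265/6 = 775390
∑_{k=1}^{5} k² = 5×6×11/6 = 55
∑_{k=6}^{132} k² = 775390 - 55 = 775335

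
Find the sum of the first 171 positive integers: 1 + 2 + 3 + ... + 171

Formula: ∑k = n(n+1)/2
= 171×172/2
= 29412/2
= 14706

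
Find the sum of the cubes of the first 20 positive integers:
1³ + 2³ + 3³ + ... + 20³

Formula: ∑k³ = [n(n+1)/2]²
= [20×21/2]²
= 210²
= 44100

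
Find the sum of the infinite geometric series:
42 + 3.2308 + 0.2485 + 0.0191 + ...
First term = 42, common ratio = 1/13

For |r| < 1, S = a / (1 - r)
S = 42 / (1 - (1/13))
S = 42 / (12/13)
S = 91/2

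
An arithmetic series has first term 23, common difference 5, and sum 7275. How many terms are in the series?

Using S = n/2 × [2a + (n-1)d]
7275 = n/2 × [2(23) + (n-1)(5)]
7275 = n/2 × [46 + 5n - 5]
14550 = n × [41 + 5n]
5n² + (41)n - 14550 = 0
Discriminant: Δ = (41)² - 4(5)(-14550) = 1681 + 291000 = 292681
√Δ = 541
n = [-(41) + √Δ] / (2·5) = (-41 + 541) / 10 = 500 / 10 = 50
(The negative root is discarded since n must be a positive integer.)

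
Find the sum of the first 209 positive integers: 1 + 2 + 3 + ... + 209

Formula: ∑k = n(n+1)/2
= 209×210/2
= 43890/2
= 21945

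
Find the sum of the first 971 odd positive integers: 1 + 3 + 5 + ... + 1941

Sum of first n odd numbers = n²
= 971²
= 942841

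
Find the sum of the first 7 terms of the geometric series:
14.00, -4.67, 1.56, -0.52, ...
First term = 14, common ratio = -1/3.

Sₙ = a(1 - rⁿ) / (1 - r)
S_7 = 14(1 - (-1/3)^7) / (1 - (-1/3))
S_7 = 14(1 - (-1/2187)) / (4/3)
S_7 = 7658/729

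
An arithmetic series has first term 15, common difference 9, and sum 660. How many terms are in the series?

Using S = n/2 × [2a + (n-1)d]
660 = n/2 × [2(15) + (n-1)(9)]
660 = n/2 × [30 + 9n - 9]
1320 = n × [21 + 9n]
9n² + (21)n - 1320 = 0
Discriminant: Δ = (21)² - 4(9)(-1320) = 441 + 47520 = 47961
√Δ = 219
n = [-(21) + √Δ] / (2·9) = (-21 + 219) / 18 = 198 / 18 = 11
(The negative root is discarded since n must be a positive integer.)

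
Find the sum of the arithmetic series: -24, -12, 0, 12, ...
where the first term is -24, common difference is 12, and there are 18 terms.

Sₙ = n/2 × (first + last)
Last term = a + (n-1)d = -24 + (18-1)×12 = 180
S_18 = 18/2 × (-24 + 180)
S_18 = 18/2 × 156 = 1404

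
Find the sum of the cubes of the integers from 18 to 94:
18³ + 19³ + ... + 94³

Use ∑_{k=1}^{n} k³ = [n(n+1)/2]², then subtract the first 17 terms.
∑_{k=1}^{94} k³ = [94×95/2]² = 4465² = 19936225
∑_{k=1}^{17} k³ = [17×18/2]² = 153² = 23409
∑_{k=18}^{94} k³ = 19936225 - 23409 = 19912816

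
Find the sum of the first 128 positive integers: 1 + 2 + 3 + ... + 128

Formula: ∑k = n(n+1)/2
= 128×129/2
= 16512/2
= 8256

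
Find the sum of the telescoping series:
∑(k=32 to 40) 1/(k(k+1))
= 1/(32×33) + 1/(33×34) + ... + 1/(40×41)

Partial fractions: 1/(k(k+1)) = 1/k - 1/(k+1)
The series telescopes:
= (1/32 - 1/33) + (1/33 - 1/34) + ... + (1/40 - 1/41)
= 1/32 - 1/41
= 9/1312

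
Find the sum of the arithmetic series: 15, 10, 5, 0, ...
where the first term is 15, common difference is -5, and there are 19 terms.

Sₙ = n/2 × (first + last)
Last term = a + (n-1)d = 15 + (19-1)×(-5) = -75
S_19 = 19/2 × (15 + (-75))
S_19 = 19/2 × (-60) = -570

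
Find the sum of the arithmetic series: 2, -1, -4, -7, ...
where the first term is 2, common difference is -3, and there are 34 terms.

Sₙ = n/2 × (first + last)
Last term = a + (n-1)d = 2 + (34-1)×(-3) = -97
S_34 = 34/2 × (2 + (-97))
S_34 = 34/2 × (-95) = -1615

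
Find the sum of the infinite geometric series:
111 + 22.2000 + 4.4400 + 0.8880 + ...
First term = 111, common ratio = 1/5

For |r| < 1, S = a / (1 - r)
S = 111 / (1 - (1/5))
S = 111 / (4/5)
S = 555/4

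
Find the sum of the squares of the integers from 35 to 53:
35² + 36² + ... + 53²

Use ∑_{k=1}^{n} k² = n(n+1)(2n+1)/6, then subtract the first 34 terms.
∑_{k=1}^{53} k² = 53×54×107/6 = 51039
∑_{k=1}^{34} k² = 34×35×69/6 = 13685
∑_{k=35}^{53} k² = 51039 - 13685 = 37354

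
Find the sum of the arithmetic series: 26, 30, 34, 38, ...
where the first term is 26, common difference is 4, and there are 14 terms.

Sₙ = n/2 × (first + last)
Last term = a + (n-1)d = 26 + (14-1)×4 = 78
S_14 = 14/2 × (26 + 78)
S_14 = 14/2 × 104 = 728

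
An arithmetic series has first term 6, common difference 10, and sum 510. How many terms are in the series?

Using S = n/2 × [2a + (n-1)d]
510 = n/2 × [2(6) + (n-1)(10)]
510 = n/2 × [12 + 10n - 10]
1020 = n × [2 + 10n]
10n² + (2)n - 1020 = 0
Discriminant: Δ = (2)² - 4(10)(-1020) = 4 + 40800 = 40804
√Δ = 202
n = [-(2) + √Δ] / (2·10) = (-2 + 202) / 20 = 200 / 20 = 10
(The negative root is discarded since n must be a positive integer.)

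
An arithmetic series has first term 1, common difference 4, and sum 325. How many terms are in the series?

Using S = n/2 × [2a + (n-1)d]
325 = n/2 × [2(1) + (n-1)(4)]
325 = n/2 × [2 + 4n - 4]
650 = n × [-2 + 4n]
4n² + (-2)n - 650 = 0
Discriminant: Δ = (-2)² - 4(4)(-650) = 4 + 10400 = 10404
√Δ = 102
n = [-(-2) + √Δ] / (2·4) = (2 + 102) / 8 = 104 / 8 = 13
(The negative root is discarded since n must be a positive integer.)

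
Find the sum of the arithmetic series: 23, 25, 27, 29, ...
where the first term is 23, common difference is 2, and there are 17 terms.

Sₙ = n/2 × (first + last)
Last term = a + (n-1)d = 23 + (17-1)×2 = 55
S_17 = 17/2 × (23 + 55)
S_17 = 17/2 × 78 = 663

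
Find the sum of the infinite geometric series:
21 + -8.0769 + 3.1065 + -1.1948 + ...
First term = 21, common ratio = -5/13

For |r| < 1, S = a / (1 - r)
S = 21 / (1 - (-5/13))
S = 21 / (18/13)
S = 91/6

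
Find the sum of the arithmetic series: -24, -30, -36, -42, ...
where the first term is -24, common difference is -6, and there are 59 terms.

Sₙ = n/2 × (first + last)
Last term = a + (n-1)d = -24 + (59-1)×(-6) = -372
S_59 = 59/2 × (-24 + (-372))
S_59 = 59/2 × (-396) = -11682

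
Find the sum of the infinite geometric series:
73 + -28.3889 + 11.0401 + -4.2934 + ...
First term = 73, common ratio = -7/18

For |r| < 1, S = a / (1 - r)
S = 73 / (1 - (-7/18))
S = 73 / (25/18)
S = 1314/25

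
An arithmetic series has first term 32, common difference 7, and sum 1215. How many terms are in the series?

Using S = n/2 × [2a + (n-1)d]
1215 = n/2 × [2(32) + (n-1)(7)]
1215 = n/2 × [64 + 7n - 7]
2430 = n × [57 + 7n]
7n² + (57)n - 2430 = 0
Discriminant: Δ = (57)² - 4(7)(-2430) = 3249 + 68040 = 71289
√Δ = 267
n = [-(57) + √Δ] / (2·7) = (-57 + 267) / 14 = 210 / 14 = 15
(The negative root is discarded since n must be a positive integer.)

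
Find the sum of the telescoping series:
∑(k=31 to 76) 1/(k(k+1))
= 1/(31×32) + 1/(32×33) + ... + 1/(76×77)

Partial fractions: 1/(k(k+1)) = 1/k - 1/(k+1)
The series telescopes:
= (1/31 - 1/32) + (1/32 - 1/33) + ... + (1/76 - 1/77)
= 1/31 - 1/77
= 46/2387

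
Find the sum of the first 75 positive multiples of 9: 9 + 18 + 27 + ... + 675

Factor out 9: = 9(1 + 2 + ... + 75) = 9 × n(n+1)/2
= 9 × 75×76/2
= 9 × 2850
= 25650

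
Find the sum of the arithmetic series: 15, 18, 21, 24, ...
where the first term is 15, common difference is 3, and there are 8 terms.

Sₙ = n/2 × (first + last)
Last term = a + (n-1)d = 15 + (8-1)×3 = 36
S_8 = 8/2 × (15 + 36)
S_8 = 8/2 × 51 = 204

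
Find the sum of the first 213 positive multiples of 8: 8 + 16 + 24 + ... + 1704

Factor out 8: = 8(1 + 2 + ... + 213) = 8 × n(n+1)/2
= 8 × 213×214/2
= 8 × 22791
= 182328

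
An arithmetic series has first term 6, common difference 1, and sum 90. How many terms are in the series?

Using S = n/2 × [2a + (n-1)d]
90 = n/2 × [2(6) + (n-1)(1)]
90 = n/2 × [12 + 1n - 1]
180 = n × [11 + 1n]
1n² + (11)n - 180 = 0
Discriminant: Δ = (11)² - 4(1)(-180) = 121 + 720 = 841
√Δ = 29
n = [-(11) + √Δ] / (2·1) = (-11 + 29) / 2 = 18 / 2 = 9
(The negative root is discarded since n must be a positive integer.)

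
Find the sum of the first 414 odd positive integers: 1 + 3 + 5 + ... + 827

Sum of first n odd numbers = n²
= 414²
= 171396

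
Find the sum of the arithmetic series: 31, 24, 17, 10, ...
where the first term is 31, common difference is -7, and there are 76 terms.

Sₙ = n/2 × (first + last)
Last term = a + (n-1)d = 31 + (76-1)×(-7) = -494
S_76 = 76/2 × (31 + (-494))
S_76 = 76/2 × (-463) = -17594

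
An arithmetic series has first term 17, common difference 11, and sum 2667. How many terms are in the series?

Using S = n/2 × [2a + (n-1)d]
2667 = n/2 × [2(17) + (n-1)(11)]
2667 = n/2 × [34 + 11n - 11]
5334 = n × [23 + 11n]
11n² + (23)n - 5334 = 0
Discriminant: Δ = (23)² - 4(11)(-5334) = 529 + 234696 = 235225
√Δ = 485
n = [-(23) + √Δ] / (2·11) = (-23 + 485) / 22 = 462 / 22 = 21
(The negative root is discarded since n must be a positive integer.)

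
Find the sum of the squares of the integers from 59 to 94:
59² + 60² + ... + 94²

Use ∑_{k=1}^{n} k² = n(n+1)(2n+1)/6, then subtract the first 58 terms.
∑_{k=1}^{94} k² = 94×95×189/6 = 281295
∑_{k=1}^{58} k² = 58×59×117/6 = 66729
∑_{k=59}^{94} k² = 281295 - 66729 = 214566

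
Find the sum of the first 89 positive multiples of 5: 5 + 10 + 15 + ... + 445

Factor out 5: = 5(1 + 2 + ... + 89) = 5 × n(n+1)/2
= 5 × 89×90/2
= 5 × 4005
= 20025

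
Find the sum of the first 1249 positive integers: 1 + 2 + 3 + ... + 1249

Formula: ∑k = n(n+1)/2
= 1249×1250/2
= 1561250/2
= 780625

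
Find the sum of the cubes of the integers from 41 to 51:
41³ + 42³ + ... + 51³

Use ∑_{k=1}^{n} k³ = [n(n+1)/2]², then subtract the first 40 terms.
∑_{k=1}^{51} k³ = [51×52/2]² = 1326² = 1758276
∑_{k=1}^{40} k³ = [40×41/2]² = 820² = 672400
∑_{k=41}^{51} k³ = 1758276 - 672400 = 1085876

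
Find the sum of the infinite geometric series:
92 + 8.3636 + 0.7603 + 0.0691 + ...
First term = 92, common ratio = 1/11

For |r| < 1, S = a / (1 - r)
S = 92 / (1 - (1/11))
S = 92 / (10/11)
S = 506/5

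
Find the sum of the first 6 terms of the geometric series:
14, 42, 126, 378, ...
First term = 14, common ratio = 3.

Sₙ = a(1 - rⁿ) / (1 - r)
S_6 = 14(1 - 3^6) / (1 - 3)
S_6 = 14(1 - 729) / (-2)
S_6 = 5096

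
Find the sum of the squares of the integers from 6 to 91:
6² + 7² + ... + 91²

Use ∑_{k=1}^{n} k² = n(n+1)(2n+1)/6, then subtract the first 5 terms.
∑_{k=1}^{91} k² = 91×92×183/6 = 255346
∑_{k=1}^{5} k² = 5×6×11/6 = 55
∑_{k=6}^{91} k² = 255346 - 55 = 255291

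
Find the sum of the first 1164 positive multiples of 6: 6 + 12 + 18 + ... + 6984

Factor out 6: = 6(1 + 2 + ... + 1164) = 6 × n(n+1)/2
= 6 × 1164×1165/2
= 6 × 678030
= 4068180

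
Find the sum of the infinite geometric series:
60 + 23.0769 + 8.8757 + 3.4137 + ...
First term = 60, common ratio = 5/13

For |r| < 1, S = a / (1 - r)
S = 60 / (1 - (5/13))
S = 60 / (8/13)
S = 195/2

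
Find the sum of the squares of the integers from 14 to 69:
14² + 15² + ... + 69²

Use ∑_{k=1}^{n} k² = n(n+1)(2n+1)/6, then subtract the first 13 terms.
∑_{k=1}^{69} k² = 69×70×139/6 = 111895
∑_{k=1}^{13} k² = 13×14×27/6 = 819
∑_{k=14}^{69} k² = 111895 - 819 = 111076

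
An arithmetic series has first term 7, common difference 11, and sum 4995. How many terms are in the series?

Using S = n/2 × [2a + (n-1)d]
4995 = n/2 × [2(7) + (n-1)(11)]
4995 = n/2 × [14 + 11n - 11]
9990 = n × [3 + 11n]
11n² + (3)n - 9990 = 0
Discriminant: Δ = (3)² - 4(11)(-9990) = 9 + 439560 = 439569
√Δ = 663
n = [-(3) + √Δ] / (2·11) = (-3 + 663) / 22 = 660 / 22 = 30
(The negative root is discarded since n must be a positive integer.)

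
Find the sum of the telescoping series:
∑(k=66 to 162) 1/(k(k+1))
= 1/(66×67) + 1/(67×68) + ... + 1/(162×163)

Partial fractions: 1/(k(k+1)) = 1/k - 1/(k+1)
The series telescopes:
= (1/66 - 1/67) + (1/67 - 1/68) + ... + (1/162 - 1/163)
= 1/66 - 1/163
= 97/10758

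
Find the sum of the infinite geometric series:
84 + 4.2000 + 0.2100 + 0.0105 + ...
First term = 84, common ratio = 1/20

For |r| < 1, S = a / (1 - r)
S = 84 / (1 - (1/20))
S = 84 / (19/20)
S = 1680/19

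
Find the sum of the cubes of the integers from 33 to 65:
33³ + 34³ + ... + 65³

Use ∑_{k=1}^{n} k³ = [n(n+1)/2]², then subtract the first 32 terms.
∑_{k=1}^{65} k³ = [65×66/2]² = 2145² = 4601025
∑_{k=1}^{32} k³ = [32×33/2]² = 528² = 278784
∑_{k=33}^{65} k³ = 4601025 - 278784 = 4322241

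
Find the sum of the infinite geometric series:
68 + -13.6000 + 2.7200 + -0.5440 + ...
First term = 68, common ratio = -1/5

For |r| < 1, S = a / (1 - r)
S = 68 / (1 - (-1/5))
S = 68 / (6/5)
S = 170/3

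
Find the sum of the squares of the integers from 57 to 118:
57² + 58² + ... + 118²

Use ∑_{k=1}^{n} k² = n(n+1)(2n+1)/6, then subtract the first 56 terms.
∑_{k=1}^{118} k² = 118×119×237/6 = 554659
∑_{k=1}^{56} k² = 56×57×113/6 = 60116
∑_{k=57}^{118} k² = 554659 - 60116 = 494543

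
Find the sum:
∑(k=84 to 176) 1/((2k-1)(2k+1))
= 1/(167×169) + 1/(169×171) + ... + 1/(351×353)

Partial fractions: 1/((2k-1)(2k+1)) = (1/2)[1/(2k-1) - 1/(2k+1)]
The series telescopes:
= (1/2)[1/167 - 1/353]
= 93/58951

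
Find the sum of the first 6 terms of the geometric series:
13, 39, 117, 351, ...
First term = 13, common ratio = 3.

Sₙ = a(1 - rⁿ) / (1 - r)
S_6 = 13(1 - 3^6) / (1 - 3)
S_6 = 13(1 - 729) / (-2)
S_6 = 4732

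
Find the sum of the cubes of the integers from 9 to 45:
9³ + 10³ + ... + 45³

Use ∑_{k=1}^{n} k³ = [n(n+1)/2]², then subtract the first 8 terms.
∑_{k=1}^{45} k³ = [45×46/2]² = 1035² = 1071225
∑_{k=1}^{8} k³ = [8×9/2]² = 36² = 1296
∑_{k=9}^{45} k³ = 1071225 - 1296 = 1069929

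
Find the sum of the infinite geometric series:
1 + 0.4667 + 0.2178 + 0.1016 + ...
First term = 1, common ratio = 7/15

For |r| < 1, S = a / (1 - r)
S = 1 / (1 - (7/15))
S = 1 / (8/15)
S = 15/8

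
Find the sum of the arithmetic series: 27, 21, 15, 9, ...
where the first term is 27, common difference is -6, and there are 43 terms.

Sₙ = n/2 × (first + last)
Last term = a + (n-1)d = 27 + (43-1)×(-6) = -225
S_43 = 43/2 × (27 + (-225))
S_43 = 43/2 × (-198) = -4257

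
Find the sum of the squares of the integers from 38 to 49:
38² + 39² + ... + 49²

Use ∑_{k=1}^{n} k² = n(n+1)(2n+1)/6, then subtract the first 37 terms.
∑_{k=1}^{49} k² = 49×50×99/6 = 40425
∑_{k=1}^{37} k² = 37×38×75/6 = 17575
∑_{k=38}^{49} k² = 40425 - 17575 = 22850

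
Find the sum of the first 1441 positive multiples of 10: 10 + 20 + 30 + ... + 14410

Factor out 10: = 10(1 + 2 + ... + 1441) = 10 × n(n+1)/2
= 10 × 1441×1442/2
= 10 × 1038961
= 10389610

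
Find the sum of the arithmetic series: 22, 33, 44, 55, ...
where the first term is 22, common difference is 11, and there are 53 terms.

Sₙ = n/2 × (first + last)
Last term = a + (n-1)d = 22 + (53-1)×11 = 594
S_53 = 53/2 × (22 + 594)
S_53 = 53/2 × 616 = 16324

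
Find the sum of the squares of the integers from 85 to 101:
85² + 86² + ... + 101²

Use ∑_{k=1}^{n} k² = n(n+1)(2n+1)/6, then subtract the first 84 terms.
∑_{k=1}^{101} k² = 101×102×203/6 = 348551
∑_{k=1}^{84} k² = 84×85×169/6 = 201110
∑_{k=85}^{101} k² = 348551 - 201110 = 147441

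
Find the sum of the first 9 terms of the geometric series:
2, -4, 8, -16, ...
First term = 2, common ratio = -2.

Sₙ = a(1 - rⁿ) / (1 - r)
S_9 = 2(1 - (-2)^9) / (1 - (-2))
S_9 = 2(1 - (-512)) / (3)
S_9 = 342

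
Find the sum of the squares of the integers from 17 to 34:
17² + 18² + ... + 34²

Use ∑_{k=1}^{n} k² = n(n+1)(2n+1)/6, then subtract the first 16 terms.
∑_{k=1}^{34} k² = 34×35×69/6 = 13685
∑_{k=1}^{16} k² = 16×17×33/6 = 1496
∑_{k=17}^{34} k² = 13685 - 1496 = 12189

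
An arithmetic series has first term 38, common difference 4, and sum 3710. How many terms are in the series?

Using S = n/2 × [2a + (n-1)d]
3710 = n/2 × [2(38) + (n-1)(4)]
3710 = n/2 × [76 + 4n - 4]
7420 = n × [72 + 4n]
4n² + (72)n - 7420 = 0
Discriminant: Δ = (72)² - 4(4)(-7420) = 5184 + 118720 = 123904
√Δ = 352
n = [-(72) + √Δ] / (2·4) = (-72 + 352) / 8 = 280 / 8 = 35
(The negative root is discarded since n must be a positive integer.)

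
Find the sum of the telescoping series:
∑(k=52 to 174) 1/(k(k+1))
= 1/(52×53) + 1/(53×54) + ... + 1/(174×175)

Partial fractions: 1/(k(k+1)) = 1/k - 1/(k+1)
The series telescopes:
= (1/52 - 1/53) + (1/53 - 1/54) + ... + (1/174 - 1/175)
= 1/52 - 1/175
= 123/9100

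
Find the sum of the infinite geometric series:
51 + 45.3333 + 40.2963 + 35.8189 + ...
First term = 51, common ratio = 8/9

For |r| < 1, S = a / (1 - r)
S = 51 / (1 - (8/9))
S = 51 / (1/9)
S = 459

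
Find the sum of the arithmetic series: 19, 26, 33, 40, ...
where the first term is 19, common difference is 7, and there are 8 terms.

Sₙ = n/2 × (first + last)
Last term = a + (n-1)d = 19 + (8-1)×7 = 68
S_8 = 8/2 × (19 + 68)
S_8 = 8/2 × 87 = 348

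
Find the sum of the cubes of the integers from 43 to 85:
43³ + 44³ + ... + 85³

Use ∑_{k=1}^{n} k³ = [n(n+1)/2]², then subtract the first 42 terms.
∑_{k=1}^{85} k³ = [85×86/2]² = 3655² = 13359025
∑_{k=1}^{42} k³ = [42×43/2]² = 903² = 815409
∑_{k=43}^{85} k³ = 13359025 - 815409 = 12543616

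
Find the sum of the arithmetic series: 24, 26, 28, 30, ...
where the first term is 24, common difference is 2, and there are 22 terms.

Sₙ = n/2 × (first + last)
Last term = a + (n-1)d = 24 + (22-1)×2 = 66
S_22 = 22/2 × (24 + 66)
S_22 = 22/2 × 90 = 990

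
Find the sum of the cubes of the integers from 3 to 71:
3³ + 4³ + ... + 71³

Use ∑_{k=1}^{n} k³ = [n(n+1)/2]², then subtract the first 2 terms.
∑_{k=1}^{71} k³ = [71×72/2]² = 2556² = 6533136
∑_{k=1}^{2} k³ = [2×3/2]² = 3² = 9
∑_{k=3}^{71} k³ = 6533136 - 9 = 6533127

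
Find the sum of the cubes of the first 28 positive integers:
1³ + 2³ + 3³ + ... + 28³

Formula: ∑k³ = [n(n+1)/2]²
= [28×29/2]²
= 406²
= 164836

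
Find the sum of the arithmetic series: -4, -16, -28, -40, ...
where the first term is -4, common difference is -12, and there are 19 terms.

Sₙ = n/2 × (first + last)
Last term = a + (n-1)d = -4 + (19-1)×(-12) = -220
S_19 = 19/2 × (-4 + (-220))
S_19 = 19/2 × (-224) = -2128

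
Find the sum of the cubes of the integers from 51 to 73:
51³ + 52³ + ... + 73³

Use ∑_{k=1}^{n} k³ = [n(n+1)/2]², then subtract the first 50 terms.
∑_{k=1}^{73} k³ = [73×74/2]² = 2701² = 7295401
∑_{k=1}^{50} k³ = [50×51/2]² = 1275² = 1625625
∑_{k=51}^{73} k³ = 7295401 - 1625625 = 5669776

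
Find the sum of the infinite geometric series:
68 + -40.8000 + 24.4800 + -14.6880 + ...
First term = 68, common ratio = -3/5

For |r| < 1, S = a / (1 - r)
S = 68 / (1 - (-3/5))
S = 68 / (8/5)
S = 85/2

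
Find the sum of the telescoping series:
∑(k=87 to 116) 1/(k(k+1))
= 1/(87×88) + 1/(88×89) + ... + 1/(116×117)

Partial fractions: 1/(k(k+1)) = 1/k - 1/(k+1)
The series telescopes:
= (1/87 - 1/88) + (1/88 - 1/89) + ... + (1/116 - 1/117)
= 1/87 - 1/117
= 10/3393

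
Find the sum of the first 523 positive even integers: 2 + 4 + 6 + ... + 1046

Sum of first n even numbers = n(n+1)
= 523×524
= 274052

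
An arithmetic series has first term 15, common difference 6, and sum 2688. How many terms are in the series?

Using S = n/2 × [2a + (n-1)d]
2688 = n/2 × [2(15) + (n-1)(6)]
2688 = n/2 × [30 + 6n - 6]
5376 = n × [24 + 6n]
6n² + (24)n - 5376 = 0
Discriminant: Δ = (24)² - 4(6)(-5376) = 576 + 129024 = 129600
√Δ = 360
n = [-(24) + √Δ] / (2·6) = (-24 + 360) / 12 = 336 / 12 = 28
(The negative root is discarded since n must be a positive integer.)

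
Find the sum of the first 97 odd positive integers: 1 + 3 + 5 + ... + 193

Sum of first n odd numbers = n²
= 97²
= 9409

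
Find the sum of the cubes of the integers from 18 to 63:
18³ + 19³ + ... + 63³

Use ∑_{k=1}^{n} k³ = [n(n+1)/2]², then subtract the first 17 terms.
∑_{k=1}^{63} k³ = [63×64/2]² = 2016² = 4064256
∑_{k=1}^{17} k³ = [17×18/2]² = 153² = 23409
∑_{k=18}^{63} k³ = 4064256 - 23409 = 4040847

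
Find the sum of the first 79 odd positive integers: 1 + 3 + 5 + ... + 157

Sum of first n odd numbers = n²
= 79²
= 6241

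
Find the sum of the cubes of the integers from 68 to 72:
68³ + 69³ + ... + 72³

Use ∑_{k=1}^{n} k³ = [n(n+1)/2]², then subtract the first 67 terms.
∑_{k=1}^{72} k³ = [72×73/2]² = 2628² = 6906384
∑_{k=1}^{67} k³ = [67×68/2]² = 2278² = 5189284
∑_{k=68}^{72} k³ = 6906384 - 5189284 = 1717100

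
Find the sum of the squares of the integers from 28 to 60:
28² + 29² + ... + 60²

Use ∑_{k=1}^{n} k² = n(n+1)(2n+1)/6, then subtract the first 27 terms.
∑_{k=1}^{60} k² = 60×61×121/6 = 73810
∑_{k=1}^{27} k² = 27×28×55/6 = 6930
∑_{k=28}^{60} k² = 73810 - 6930 = 66880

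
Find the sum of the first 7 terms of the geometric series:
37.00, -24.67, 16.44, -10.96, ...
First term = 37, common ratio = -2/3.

Sₙ = a(1 - rⁿ) / (1 - r)
S_7 = 37(1 - (-2/3)^7) / (1 - (-2/3))
S_7 = 37(1 - (-128/2187)) / (5/3)
S_7 = 17131/729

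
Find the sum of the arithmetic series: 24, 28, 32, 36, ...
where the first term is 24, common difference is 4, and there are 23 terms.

Sₙ = n/2 × (first + last)
Last term = a + (n-1)d = 24 + (23-1)×4 = 112
S_23 = 23/2 × (24 + 112)
S_23 = 23/2 × 136 = 1564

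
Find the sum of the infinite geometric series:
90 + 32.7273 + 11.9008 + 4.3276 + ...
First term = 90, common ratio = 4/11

For |r| < 1, S = a / (1 - r)
S = 90 / (1 - (4/11))
S = 90 / (7/11)
S = 990/7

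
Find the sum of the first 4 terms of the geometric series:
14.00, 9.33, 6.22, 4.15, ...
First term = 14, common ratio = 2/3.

Sₙ = a(1 - rⁿ) / (1 - r)
S_4 = 14(1 - (2/3)^4) / (1 - (2/3))
S_4 = 14(1 - (16/81)) / (1/3)
S_4 = 910/27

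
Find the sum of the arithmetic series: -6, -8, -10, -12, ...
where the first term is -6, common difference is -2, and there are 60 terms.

Sₙ = n/2 × (first + last)
Last term = a + (n-1)d = -6 + (60-1)×(-2) = -124
S_60 = 60/2 × (-6 + (-124))
S_60 = 60/2 × (-130) = -3900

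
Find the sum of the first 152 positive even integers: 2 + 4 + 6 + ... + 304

Sum of first n even numbers = n(n+1)
= 152×153
= 23256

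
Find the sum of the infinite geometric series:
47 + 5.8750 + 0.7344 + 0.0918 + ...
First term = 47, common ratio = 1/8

For |r| < 1, S = a / (1 - r)
S = 47 / (1 - (1/8))
S = 47 / (7/8)
S = 376/7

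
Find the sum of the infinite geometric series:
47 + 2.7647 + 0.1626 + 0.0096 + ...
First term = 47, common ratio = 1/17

For |r| < 1, S = a / (1 - r)
S = 47 / (1 - (1/17))
S = 47 / (16/17)
S = 799/16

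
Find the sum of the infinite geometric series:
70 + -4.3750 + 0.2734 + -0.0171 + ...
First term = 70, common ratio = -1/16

For |r| < 1, S = a / (1 - r)
S = 70 / (1 - (-1/16))
S = 70 / (17/16)
S = 1120/17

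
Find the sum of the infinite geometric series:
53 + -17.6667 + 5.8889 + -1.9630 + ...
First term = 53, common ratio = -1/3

For |r| < 1, S = a / (1 - r)
S = 53 / (1 - (-1/3))
S = 53 / (4/3)
S = 159/4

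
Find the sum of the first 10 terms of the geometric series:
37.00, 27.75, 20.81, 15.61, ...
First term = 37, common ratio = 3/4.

Sₙ = a(1 - rⁿ) / (1 - r)
S_10 = 37(1 - (3/4)^10) / (1 - (3/4))
S_10 = 37(1 - (59049/1048576)) / (1/4)
S_10 = 36612499/262144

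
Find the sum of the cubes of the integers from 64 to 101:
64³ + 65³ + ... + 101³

Use ∑_{k=1}^{n} k³ = [n(n+1)/2]², then subtract the first 63 terms.
∑_{k=1}^{101} k³ = [101×102/2]² = 5151² = 26532801
∑_{k=1}^{63} k³ = [63×64/2]² = 2016² = 4064256
∑_{k=64}^{101} k³ = 26532801 - 4064256 = 22468545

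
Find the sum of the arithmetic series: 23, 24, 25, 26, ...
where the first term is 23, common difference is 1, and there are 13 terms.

Sₙ = n/2 × (first + last)
Last term = a + (n-1)d = 23 + (13-1)×1 = 35
S_13 = 13/2 × (23 + 35)
S_13 = 13/2 × 58 = 377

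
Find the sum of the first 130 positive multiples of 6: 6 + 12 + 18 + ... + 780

Factor out 6: = 6(1 + 2 + ... + 130) = 6 × n(n+1)/2
= 6 × 130×131/2
= 6 × 8515
= 51090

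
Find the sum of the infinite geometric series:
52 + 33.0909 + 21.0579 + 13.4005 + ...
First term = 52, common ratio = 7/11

For |r| < 1, S = a / (1 - r)
S = 52 / (1 - (7/11))
S = 52 / (4/11)
S = 143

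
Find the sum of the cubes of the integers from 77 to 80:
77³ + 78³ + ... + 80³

Use ∑_{k=1}^{n} k³ = [n(n+1)/2]², then subtract the first 76 terms.
∑_{k=1}^{80} k³ = [80×81/2]² = 3240² = 10497600
∑_{k=1}^{76} k³ = [76×77/2]² = 2926² = 8561476
∑_{k=77}^{80} k³ = 10497600 - 8561476 = 1936124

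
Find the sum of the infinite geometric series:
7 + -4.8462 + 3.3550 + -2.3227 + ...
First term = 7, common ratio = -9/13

For |r| < 1, S = a / (1 - r)
S = 7 / (1 - (-9/13))
S = 7 / (22/13)
S = 91/22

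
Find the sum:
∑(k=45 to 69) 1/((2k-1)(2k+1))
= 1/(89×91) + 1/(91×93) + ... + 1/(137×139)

Partial fractions: 1/((2k-1)(2k+1)) = (1/2)[1/(2k-1) - 1/(2k+1)]
The series telescopes:
= (1/2)[1/89 - 1/139]
= 25/12371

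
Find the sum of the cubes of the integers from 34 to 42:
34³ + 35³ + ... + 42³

Use ∑_{k=1}^{n} k³ = [n(n+1)/2]², then subtract the first 33 terms.
∑_{k=1}^{42} k³ = [42×43/2]² = 903² = 815409
∑_{k=1}^{33} k³ = [33×34/2]² = 561² = 314721
∑_{k=34}^{42} k³ = 815409 - 314721 = 500688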